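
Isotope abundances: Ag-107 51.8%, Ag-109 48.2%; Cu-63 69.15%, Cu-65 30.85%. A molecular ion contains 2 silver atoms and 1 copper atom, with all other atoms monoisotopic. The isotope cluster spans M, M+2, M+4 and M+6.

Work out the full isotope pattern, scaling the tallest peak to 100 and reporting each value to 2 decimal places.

Silver pattern (n=2): 0.268324 : 0.499352 : 0.232324
Copper pattern (n=1): 0.6915 : 0.3085
Convolve the two distributions (both contribute in 2-u steps):
  M: 0.268324×0.6915 = 0.185546
  M+2: 0.268324×0.3085 + 0.499352×0.6915 = 0.428080
  M+4: 0.499352×0.3085 + 0.232324×0.6915 = 0.314702
  M+6: 0.232324×0.3085 = 0.071672
Scale to base peak (0.428080) = 100: 43.34 : 100.00 : 73.51 : 16.74

43.34 : 100.00 : 73.51 : 16.74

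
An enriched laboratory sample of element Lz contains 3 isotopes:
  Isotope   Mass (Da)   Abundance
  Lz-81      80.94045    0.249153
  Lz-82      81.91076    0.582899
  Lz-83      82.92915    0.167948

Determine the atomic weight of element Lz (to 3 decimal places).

Average mass = Σ (abundance × isotope mass) = 0.249153 × 80.94045 + 0.582899 × 81.91076 + 0.167948 × 82.92915
= 20.166556 + 47.745700 + 13.927785 = 81.840041 Da

81.840 Da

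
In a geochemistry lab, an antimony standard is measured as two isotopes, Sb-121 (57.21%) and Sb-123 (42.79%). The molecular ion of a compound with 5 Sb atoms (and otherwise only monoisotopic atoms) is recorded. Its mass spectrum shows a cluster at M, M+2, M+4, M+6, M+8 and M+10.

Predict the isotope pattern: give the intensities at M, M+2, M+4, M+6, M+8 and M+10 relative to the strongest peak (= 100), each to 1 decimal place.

Expanding (0.5721 + 0.4279)^5:
P(M) = 0.5721^5 = 0.061286
P(M+2) = 5 × 0.5721^4 × 0.4279^1 = 0.229192
P(M+4) = 10 × 0.5721^3 × 0.4279^2 = 0.342847
P(M+6) = 10 × 0.5721^2 × 0.4279^3 = 0.256431
P(M+8) = 5 × 0.5721^1 × 0.4279^4 = 0.095898
P(M+10) = 0.4279^5 = 0.014345
The M+4 peak is largest (0.342847); scaling to 100 gives 17.9 : 66.8 : 100.0 : 74.8 : 28.0 : 4.2.

17.9 : 66.8 : 100.0 : 74.8 : 28.0 : 4.2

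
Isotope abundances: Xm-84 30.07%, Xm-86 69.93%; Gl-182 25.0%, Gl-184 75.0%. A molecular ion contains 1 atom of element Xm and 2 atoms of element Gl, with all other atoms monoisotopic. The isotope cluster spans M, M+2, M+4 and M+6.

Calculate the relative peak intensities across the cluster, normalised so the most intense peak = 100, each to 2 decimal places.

Element Xm pattern (n=1): 0.3007 : 0.6993
Element Gl pattern (n=2): 0.0625 : 0.3750 : 0.5625
Convolve the two distributions (both contribute in 2-u steps):
  M: 0.3007×0.0625 = 0.018794
  M+2: 0.3007×0.3750 + 0.6993×0.0625 = 0.156469
  M+4: 0.3007×0.5625 + 0.6993×0.3750 = 0.431381
  M+6: 0.6993×0.5625 = 0.393356
Scale to base peak (0.431381) = 100: 4.36 : 36.27 : 100.00 : 91.19

4.36 : 36.27 : 100.00 : 91.19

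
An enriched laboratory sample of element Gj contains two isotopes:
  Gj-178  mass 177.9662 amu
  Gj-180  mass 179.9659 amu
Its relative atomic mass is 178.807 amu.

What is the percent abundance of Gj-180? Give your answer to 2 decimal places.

42.05%

With x = fraction of Gj-178 (so Gj-180 is 1 − x):
177.9662·x + 179.9659·(1 − x) = 178.807
(177.9662 − 179.9659)·x = 178.807 − 179.9659
x = -1.1589 / -1.9997 = 0.57954 → 57.95% Gj-178, 42.05% Gj-180.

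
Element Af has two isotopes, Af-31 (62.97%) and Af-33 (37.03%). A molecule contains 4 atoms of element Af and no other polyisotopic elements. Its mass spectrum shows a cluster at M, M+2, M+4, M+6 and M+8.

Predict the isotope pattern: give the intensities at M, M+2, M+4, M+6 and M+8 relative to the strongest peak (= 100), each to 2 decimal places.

Each Af atom is independently Af-31 (p = 0.6297) or Af-33 (q = 0.3703); the cluster is the binomial expansion (p + q)^4.
P(M) = 0.6297^4 = 0.157230
P(M+2) = 4 × 0.6297^3 × 0.3703^1 = 0.369841
P(M+4) = 6 × 0.6297^2 × 0.3703^2 = 0.326232
P(M+6) = 4 × 0.6297^1 × 0.3703^3 = 0.127895
P(M+8) = 0.3703^4 = 0.018802
The M+2 peak is largest (0.369841); scaling to 100 gives 42.51 : 100.00 : 88.21 : 34.58 : 5.08.

42.51 : 100.00 : 88.21 : 34.58 : 5.08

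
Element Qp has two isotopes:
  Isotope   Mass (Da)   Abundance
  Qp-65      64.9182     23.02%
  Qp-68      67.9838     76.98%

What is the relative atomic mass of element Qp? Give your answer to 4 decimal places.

67.2781 Da

Average mass = Σ (abundance × isotope mass) = 0.2302 × 64.9182 + 0.7698 × 67.9838
= 14.94417 + 52.33393 = 67.27810 Da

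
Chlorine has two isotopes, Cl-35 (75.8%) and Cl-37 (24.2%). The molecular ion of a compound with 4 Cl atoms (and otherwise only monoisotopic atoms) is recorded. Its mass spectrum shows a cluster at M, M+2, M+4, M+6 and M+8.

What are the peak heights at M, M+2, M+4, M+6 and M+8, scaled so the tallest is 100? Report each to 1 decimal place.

78.3 : 100.0 : 47.9 : 10.2 : 0.8

Each Cl atom is independently Cl-35 (p = 0.758) or Cl-37 (q = 0.242); the cluster is the binomial expansion (p + q)^4.
P(M) = 0.758^4 = 0.330124
P(M+2) = 4 × 0.758^3 × 0.242^1 = 0.421583
P(M+4) = 6 × 0.758^2 × 0.242^2 = 0.201893
P(M+6) = 4 × 0.758^1 × 0.242^3 = 0.042971
P(M+8) = 0.242^4 = 0.003430
The M+2 peak is largest (0.421583); scaling to 100 gives 78.3 : 100.0 : 47.9 : 10.2 : 0.8.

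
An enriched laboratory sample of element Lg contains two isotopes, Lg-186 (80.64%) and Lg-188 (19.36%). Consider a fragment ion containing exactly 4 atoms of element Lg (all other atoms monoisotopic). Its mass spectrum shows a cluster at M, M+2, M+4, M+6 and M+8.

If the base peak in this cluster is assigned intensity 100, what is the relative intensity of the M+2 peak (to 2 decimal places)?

(0.8064 + 0.1936)^4 gives M 0.4229, M+2 0.4061, M+4 0.1462, M+6 0.0234, M+8 0.0014; the largest is M.
P(M) = C(4,0) × 0.8064^4 × 0.1936^0 = 1 × 0.42286533 × 1.0000 = 0.422865 (base)
P(M+2) = C(4,1) × 0.8064^3 × 0.1936^1 = 4 × 0.52438657 × 0.1936 = 0.406085
Relative intensity = 0.406085 / 0.422865 × 100 = 96.03

96.03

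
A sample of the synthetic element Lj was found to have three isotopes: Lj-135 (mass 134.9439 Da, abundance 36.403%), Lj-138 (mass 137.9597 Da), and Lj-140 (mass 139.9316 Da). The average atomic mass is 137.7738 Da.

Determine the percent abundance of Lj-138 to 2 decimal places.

17.35%

The remaining 63.597% is split between Lj-138 (fraction x) and Lj-140 (fraction 0.63597 − x).
Substituting: 137.9597x + 139.9316(0.63597 − x) = 88.650172083
(137.9597 − 139.9316)x = -0.342127569  ⇒  x = 0.17350, y = 0.46247
Lj-138: 17.35%, Lj-140: 46.25%.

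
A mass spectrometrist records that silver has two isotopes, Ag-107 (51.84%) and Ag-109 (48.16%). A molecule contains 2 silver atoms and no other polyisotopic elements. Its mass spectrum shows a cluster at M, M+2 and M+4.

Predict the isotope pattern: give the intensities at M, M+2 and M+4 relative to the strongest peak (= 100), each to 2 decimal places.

53.82 : 100.00 : 46.45

Expanding (0.5184 + 0.4816)^2:
P(M) = 0.5184^2 = 0.268739
P(M+2) = 2 × 0.5184^1 × 0.4816^1 = 0.499323
P(M+4) = 0.4816^2 = 0.231939
The M+2 peak is largest (0.499323); scaling to 100 gives 53.82 : 100.00 : 46.45.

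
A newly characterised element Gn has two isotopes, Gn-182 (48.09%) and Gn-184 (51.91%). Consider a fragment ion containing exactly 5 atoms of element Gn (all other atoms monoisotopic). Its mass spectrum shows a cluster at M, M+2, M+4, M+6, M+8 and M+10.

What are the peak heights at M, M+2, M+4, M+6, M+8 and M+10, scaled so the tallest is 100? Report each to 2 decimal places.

Each Gn atom is independently Gn-182 (p = 0.4809) or Gn-184 (q = 0.5191); the cluster is the binomial expansion (p + q)^5.
P(M) = 0.4809^5 = 0.025720
P(M+2) = 5 × 0.4809^4 × 0.5191^1 = 0.138816
P(M+4) = 10 × 0.4809^3 × 0.5191^2 = 0.299686
P(M+6) = 10 × 0.4809^2 × 0.5191^3 = 0.323491
P(M+8) = 5 × 0.4809^1 × 0.5191^4 = 0.174594
P(M+10) = 0.5191^5 = 0.037693
The M+6 peak is largest (0.323491); scaling to 100 gives 7.95 : 42.91 : 92.64 : 100.00 : 53.97 : 11.65.

7.95 : 42.91 : 92.64 : 100.00 : 53.97 : 11.65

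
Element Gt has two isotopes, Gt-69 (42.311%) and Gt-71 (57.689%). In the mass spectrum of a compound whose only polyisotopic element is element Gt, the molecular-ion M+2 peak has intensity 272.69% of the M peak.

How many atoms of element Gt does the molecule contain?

2

With n Gt atoms, P(M+2)/P(M) = C(n,1)·p^(n−1)q / p^n = n·q/p = n · 0.57689/0.42311.
n = 2.7269 × 0.42311/0.57689 = 2.00 ≈ 2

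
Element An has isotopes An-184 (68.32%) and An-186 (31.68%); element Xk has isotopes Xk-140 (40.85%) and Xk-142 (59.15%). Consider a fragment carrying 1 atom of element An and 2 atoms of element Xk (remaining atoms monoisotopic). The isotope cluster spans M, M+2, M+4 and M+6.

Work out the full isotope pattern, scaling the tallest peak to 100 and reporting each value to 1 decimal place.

29.1 : 97.7 : 100.0 : 28.3

Element An pattern (n=1): 0.6832 : 0.3168
Element Xk pattern (n=2): 0.16687225 : 0.4832555 : 0.34987225
Convolve the two distributions (both contribute in 2-u steps):
  M: 0.6832×0.16687225 = 0.114007
  M+2: 0.6832×0.4832555 + 0.3168×0.16687225 = 0.383025
  M+4: 0.6832×0.34987225 + 0.3168×0.4832555 = 0.392128
  M+6: 0.3168×0.34987225 = 0.110840
Scale to base peak (0.392128) = 100: 29.1 : 97.7 : 100.0 : 28.3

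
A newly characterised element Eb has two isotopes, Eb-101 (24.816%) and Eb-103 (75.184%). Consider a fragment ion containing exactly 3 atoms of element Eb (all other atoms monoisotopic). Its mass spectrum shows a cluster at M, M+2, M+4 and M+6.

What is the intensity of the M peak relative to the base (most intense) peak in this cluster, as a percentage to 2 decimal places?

3.60%

Binomial terms of (0.24816 + 0.75184)^3: M 0.0153, M+2 0.1389, M+4 0.4208, M+6 0.4250 → M+6 is the base peak.
P(M+6) = C(3,3) × 0.24816^0 × 0.75184^3 = 1 × 1.0000 × 0.42498762 = 0.424988 (base)
P(M) = C(3,0) × 0.24816^3 × 0.75184^0 = 1 × 0.01528253 × 1.0000 = 0.015283
Relative intensity = 0.015283 / 0.424988 × 100 = 3.60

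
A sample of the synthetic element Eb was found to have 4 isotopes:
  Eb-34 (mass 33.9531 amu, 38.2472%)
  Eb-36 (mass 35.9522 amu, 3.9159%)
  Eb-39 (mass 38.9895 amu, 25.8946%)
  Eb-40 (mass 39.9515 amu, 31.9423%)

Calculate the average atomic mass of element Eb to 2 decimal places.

Average mass = Σ (abundance × isotope mass) = 0.382472 × 33.9531 + 0.039159 × 35.9522 + 0.258946 × 38.9895 + 0.319423 × 39.9515
= 12.98611 + 1.40785 + 10.09618 + 12.76143 = 37.25157 amu

37.25 amu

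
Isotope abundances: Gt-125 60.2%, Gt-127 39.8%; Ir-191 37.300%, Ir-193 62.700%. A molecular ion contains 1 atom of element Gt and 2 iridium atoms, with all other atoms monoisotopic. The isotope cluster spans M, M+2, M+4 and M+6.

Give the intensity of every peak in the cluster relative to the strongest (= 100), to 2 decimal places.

19.81 : 79.69 : 100.00 : 37.00

Element Gt pattern (n=1): 0.6020 : 0.3980
Iridium pattern (n=2): 0.139129 : 0.467742 : 0.393129
Convolve the two distributions (both contribute in 2-u steps):
  M: 0.6020×0.139129 = 0.083756
  M+2: 0.6020×0.467742 + 0.3980×0.139129 = 0.336954
  M+4: 0.6020×0.393129 + 0.3980×0.467742 = 0.422825
  M+6: 0.3980×0.393129 = 0.156465
Scale to base peak (0.422825) = 100: 19.81 : 79.69 : 100.00 : 37.00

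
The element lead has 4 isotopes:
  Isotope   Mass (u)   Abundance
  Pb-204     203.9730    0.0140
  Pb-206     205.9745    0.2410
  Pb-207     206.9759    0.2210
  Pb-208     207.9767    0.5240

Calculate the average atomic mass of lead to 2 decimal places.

Ar = Σ fᵢ·mᵢ = 0.0140 × 203.9730 + 0.2410 × 205.9745 + 0.2210 × 206.9759 + 0.5240 × 207.9767
= 2.85562 + 49.63985 + 45.74167 + 108.97979 = 207.21693 u

207.22 u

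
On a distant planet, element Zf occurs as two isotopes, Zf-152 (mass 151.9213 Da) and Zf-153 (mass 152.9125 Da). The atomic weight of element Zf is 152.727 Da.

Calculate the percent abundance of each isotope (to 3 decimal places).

Zf-152: 18.715%, Zf-153: 81.285%

Let x be the fractional abundance of Zf-152; then Zf-153 has abundance 1 − x.
151.9213·x + 152.9125·(1 − x) = 152.727
(151.9213 − 152.9125)·x = 152.727 − 152.9125
x = -0.1855 / -0.9912 = 0.18715 → 18.715% Zf-152, 81.285% Zf-153.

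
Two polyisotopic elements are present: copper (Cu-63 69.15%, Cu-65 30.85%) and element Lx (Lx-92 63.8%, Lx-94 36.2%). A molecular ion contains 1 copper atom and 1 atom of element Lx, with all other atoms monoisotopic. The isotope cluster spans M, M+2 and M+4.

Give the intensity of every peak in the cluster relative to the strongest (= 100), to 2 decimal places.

98.67 : 100.00 : 24.98

Copper pattern (n=1): 0.6915 : 0.3085
Element Lx pattern (n=1): 0.6380 : 0.3620
Convolve the two distributions (both contribute in 2-u steps):
  M: 0.6915×0.6380 = 0.441177
  M+2: 0.6915×0.3620 + 0.3085×0.6380 = 0.447146
  M+4: 0.3085×0.3620 = 0.111677
Scale to base peak (0.447146) = 100: 98.67 : 100.00 : 24.98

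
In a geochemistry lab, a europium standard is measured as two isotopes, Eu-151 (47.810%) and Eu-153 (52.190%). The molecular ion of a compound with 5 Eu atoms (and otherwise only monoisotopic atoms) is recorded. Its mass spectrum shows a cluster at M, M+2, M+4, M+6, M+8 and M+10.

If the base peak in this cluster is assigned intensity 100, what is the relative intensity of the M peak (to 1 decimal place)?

7.7

(0.47810 + 0.52190)^5 gives M 0.0250, M+2 0.1363, M+4 0.2977, M+6 0.3249, M+8 0.1774, M+10 0.0387; the largest is M+6.
P(M+6) = C(5,3) × 0.47810^2 × 0.52190^3 = 10 × 0.22857961 × 0.14215492 = 0.324937 (base)
P(M) = C(5,0) × 0.47810^5 × 0.52190^0 = 1 × 0.02498007 × 1.0000 = 0.024980
Relative intensity = 0.024980 / 0.324937 × 100 = 7.7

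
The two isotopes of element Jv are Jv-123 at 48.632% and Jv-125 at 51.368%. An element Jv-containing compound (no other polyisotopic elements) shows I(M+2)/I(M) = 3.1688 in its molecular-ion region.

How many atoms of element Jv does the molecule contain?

3

The M+2/M ratio from n Jv atoms is n · q/p = n · 0.51368/0.48632.
n = 3.1688 × 0.48632/0.51368 = 3.00 ≈ 3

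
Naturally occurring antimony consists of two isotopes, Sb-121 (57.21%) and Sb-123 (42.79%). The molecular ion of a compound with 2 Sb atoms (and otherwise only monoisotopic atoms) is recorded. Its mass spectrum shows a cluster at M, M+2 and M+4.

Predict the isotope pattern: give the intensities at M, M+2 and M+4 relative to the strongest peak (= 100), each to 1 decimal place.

66.8 : 100.0 : 37.4

Each Sb atom is independently Sb-121 (p = 0.5721) or Sb-123 (q = 0.4279); the cluster is the binomial expansion (p + q)^2.
P(M) = 0.5721^2 = 0.327298
P(M+2) = 2 × 0.5721^1 × 0.4279^1 = 0.489603
P(M+4) = 0.4279^2 = 0.183098
The M+2 peak is largest (0.489603); scaling to 100 gives 66.8 : 100.0 : 37.4.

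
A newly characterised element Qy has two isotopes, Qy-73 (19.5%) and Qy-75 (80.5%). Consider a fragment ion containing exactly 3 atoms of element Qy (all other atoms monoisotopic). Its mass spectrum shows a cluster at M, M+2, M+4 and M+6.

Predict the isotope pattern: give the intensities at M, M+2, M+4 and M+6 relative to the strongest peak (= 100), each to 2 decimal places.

Each Qy atom is independently Qy-73 (p = 0.195) or Qy-75 (q = 0.805); the cluster is the binomial expansion (p + q)^3.
P(M) = 0.195^3 = 0.007415
P(M+2) = 3 × 0.195^2 × 0.805^1 = 0.091830
P(M+4) = 3 × 0.195^1 × 0.805^2 = 0.379095
P(M+6) = 0.805^3 = 0.521660
The M+6 peak is largest (0.521660); scaling to 100 gives 1.42 : 17.60 : 72.67 : 100.00.

1.42 : 17.60 : 72.67 : 100.00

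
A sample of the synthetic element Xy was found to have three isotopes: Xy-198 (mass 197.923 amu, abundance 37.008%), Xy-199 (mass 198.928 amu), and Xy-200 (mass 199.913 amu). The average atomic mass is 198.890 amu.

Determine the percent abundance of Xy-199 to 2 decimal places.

29.09%

The remaining 62.992% is split between Xy-199 (fraction x) and Xy-200 (fraction 0.62992 − x).
Substituting: 198.928x + 199.913(0.62992 − x) = 125.64265616
(198.928 − 199.913)x = -0.2865408  ⇒  x = 0.29090, y = 0.33902
Xy-199: 29.09%, Xy-200: 33.90%.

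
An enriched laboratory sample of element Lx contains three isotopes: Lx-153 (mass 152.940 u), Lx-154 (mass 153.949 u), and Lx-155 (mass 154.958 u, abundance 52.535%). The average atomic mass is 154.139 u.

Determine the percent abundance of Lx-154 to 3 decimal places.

Let x and y be the fractions of Lx-153 and Lx-154. Then x + y = 1 − 0.52535 = 0.47465 and 152.940x + 153.949y = 154.139 − 0.52535×154.958 = 72.7318147.
Substituting: 152.940x + 153.949(0.47465 − x) = 72.7318147
(152.940 − 153.949)x = -0.34007815  ⇒  x = 0.33704, y = 0.13761
Lx-153: 33.704%, Lx-154: 13.761%.

13.761%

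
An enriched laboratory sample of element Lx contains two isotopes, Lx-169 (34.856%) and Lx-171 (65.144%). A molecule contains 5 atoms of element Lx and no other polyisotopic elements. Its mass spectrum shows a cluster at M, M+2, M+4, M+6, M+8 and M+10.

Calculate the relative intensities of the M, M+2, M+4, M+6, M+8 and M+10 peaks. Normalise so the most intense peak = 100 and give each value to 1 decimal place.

1.5 : 14.3 : 53.5 : 100.0 : 93.4 : 34.9

The 5 Lx atoms are independent, so intensities follow the terms of (0.34856 + 0.65144)^5.
P(M) = 0.34856^5 = 0.005145
P(M+2) = 5 × 0.34856^4 × 0.65144^1 = 0.048079
P(M+4) = 10 × 0.34856^3 × 0.65144^2 = 0.179714
P(M+6) = 10 × 0.34856^2 × 0.65144^3 = 0.335876
P(M+8) = 5 × 0.34856^1 × 0.65144^4 = 0.313867
P(M+10) = 0.65144^5 = 0.117320
The M+6 peak is largest (0.335876); scaling to 100 gives 1.5 : 14.3 : 53.5 : 100.0 : 93.4 : 34.9.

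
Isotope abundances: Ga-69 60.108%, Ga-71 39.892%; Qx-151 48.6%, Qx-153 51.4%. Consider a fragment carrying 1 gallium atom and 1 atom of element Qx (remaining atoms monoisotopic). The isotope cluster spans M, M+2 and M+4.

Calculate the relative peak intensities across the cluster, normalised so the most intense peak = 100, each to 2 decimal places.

Gallium pattern (n=1): 0.60108 : 0.39892
Element Qx pattern (n=1): 0.4860 : 0.5140
Convolve the two distributions (both contribute in 2-u steps):
  M: 0.60108×0.4860 = 0.292125
  M+2: 0.60108×0.5140 + 0.39892×0.4860 = 0.502830
  M+4: 0.39892×0.5140 = 0.205045
Scale to base peak (0.502830) = 100: 58.10 : 100.00 : 40.78

58.10 : 100.00 : 40.78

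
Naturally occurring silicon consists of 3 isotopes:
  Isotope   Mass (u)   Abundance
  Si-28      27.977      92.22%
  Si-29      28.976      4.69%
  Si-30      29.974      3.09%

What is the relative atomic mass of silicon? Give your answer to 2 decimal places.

Weight each isotope mass by its fractional abundance: 0.9222 × 27.977 + 0.0469 × 28.976 + 0.0309 × 29.974
= 25.8004 + 1.3590 + 0.9262 = 28.0856 u

28.09 u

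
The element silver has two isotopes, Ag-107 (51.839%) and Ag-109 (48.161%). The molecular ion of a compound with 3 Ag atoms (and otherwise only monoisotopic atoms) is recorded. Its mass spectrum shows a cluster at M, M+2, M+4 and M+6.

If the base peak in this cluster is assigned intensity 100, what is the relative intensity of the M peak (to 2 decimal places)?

(0.51839 + 0.48161)^3 gives M 0.1393, M+2 0.3883, M+4 0.3607, M+6 0.1117; the largest is M+2.
P(M+2) = C(3,1) × 0.51839^2 × 0.48161^1 = 3 × 0.26872819 × 0.48161 = 0.388267 (base)
P(M) = C(3,0) × 0.51839^3 × 0.48161^0 = 1 × 0.13930601 × 1.0000 = 0.139306
Relative intensity = 0.139306 / 0.388267 × 100 = 35.88

35.88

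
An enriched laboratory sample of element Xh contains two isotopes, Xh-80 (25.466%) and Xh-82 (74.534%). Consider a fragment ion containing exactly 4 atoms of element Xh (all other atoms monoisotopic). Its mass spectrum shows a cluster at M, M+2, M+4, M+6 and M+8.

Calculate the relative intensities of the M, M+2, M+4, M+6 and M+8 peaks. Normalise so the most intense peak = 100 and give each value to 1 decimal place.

The 4 Xh atoms are independent, so intensities follow the terms of (0.25466 + 0.74534)^4.
P(M) = 0.25466^4 = 0.004206
P(M+2) = 4 × 0.25466^3 × 0.74534^1 = 0.049238
P(M+4) = 6 × 0.25466^2 × 0.74534^2 = 0.216163
P(M+6) = 4 × 0.25466^1 × 0.74534^3 = 0.421778
P(M+8) = 0.74534^4 = 0.308615
The M+6 peak is largest (0.421778); scaling to 100 gives 1.0 : 11.7 : 51.3 : 100.0 : 73.2.

1.0 : 11.7 : 51.3 : 100.0 : 73.2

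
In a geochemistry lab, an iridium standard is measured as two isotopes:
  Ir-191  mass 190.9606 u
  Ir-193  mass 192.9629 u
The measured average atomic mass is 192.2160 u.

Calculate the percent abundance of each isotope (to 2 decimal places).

Ir-191: 37.30%, Ir-193: 62.70%

Writing the weighted mean with unknown fraction x of Ir-191:
190.9606·x + 192.9629·(1 − x) = 192.2160
(190.9606 − 192.9629)·x = 192.2160 − 192.9629
x = -0.7469 / -2.0023 = 0.37302 → 37.30% Ir-191, 62.70% Ir-193.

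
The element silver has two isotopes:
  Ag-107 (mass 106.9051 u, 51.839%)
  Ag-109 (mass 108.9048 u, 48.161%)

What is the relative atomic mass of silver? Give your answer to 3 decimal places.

The abundance-weighted mean is 0.51839 × 106.9051 + 0.48161 × 108.9048
= 55.41853 + 52.44964 = 107.86817 u

107.868 u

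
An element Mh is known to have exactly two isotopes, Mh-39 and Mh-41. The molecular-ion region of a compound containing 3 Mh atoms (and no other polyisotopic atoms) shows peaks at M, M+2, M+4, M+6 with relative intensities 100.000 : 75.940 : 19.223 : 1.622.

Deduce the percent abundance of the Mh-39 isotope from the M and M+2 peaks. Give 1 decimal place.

If p is the fraction of Mh that is Mh-39, then I(M+2)/I(M) = [C(3,1)·p^2·(1−p)] / p^3 = 3·(1−p)/p = 75.940/100.000 = 0.7594
(1−p)/p = 0.7594/3 = 0.2531  ⇒  p = 1/(1 + 0.2531) = 0.7980
Mh-39: 79.8%, Mh-41: 20.2%.

79.8%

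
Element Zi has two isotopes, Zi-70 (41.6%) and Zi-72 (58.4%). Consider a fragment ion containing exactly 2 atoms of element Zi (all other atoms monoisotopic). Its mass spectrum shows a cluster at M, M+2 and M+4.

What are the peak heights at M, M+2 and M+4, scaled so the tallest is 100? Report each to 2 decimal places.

35.62 : 100.00 : 70.19

Expanding (0.416 + 0.584)^2:
P(M) = 0.416^2 = 0.173056
P(M+2) = 2 × 0.416^1 × 0.584^1 = 0.485888
P(M+4) = 0.584^2 = 0.341056
The M+2 peak is largest (0.485888); scaling to 100 gives 35.62 : 100.00 : 70.19.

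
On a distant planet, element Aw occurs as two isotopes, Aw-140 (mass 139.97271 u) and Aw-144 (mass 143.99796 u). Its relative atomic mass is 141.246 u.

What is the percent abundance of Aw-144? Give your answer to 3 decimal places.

Let x be the fractional abundance of Aw-140; then Aw-144 has abundance 1 − x.
139.97271·x + 143.99796·(1 − x) = 141.246
(139.97271 − 143.99796)·x = 141.246 − 143.99796
x = -2.75196 / -4.02525 = 0.68367 → 68.367% Aw-140, 31.633% Aw-144.

31.633%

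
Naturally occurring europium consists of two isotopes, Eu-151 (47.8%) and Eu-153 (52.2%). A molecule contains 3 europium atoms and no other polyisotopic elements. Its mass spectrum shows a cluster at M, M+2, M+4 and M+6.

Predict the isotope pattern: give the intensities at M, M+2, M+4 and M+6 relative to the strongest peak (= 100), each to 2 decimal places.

27.95 : 91.57 : 100.00 : 36.40

Expanding (0.478 + 0.522)^3:
P(M) = 0.478^3 = 0.109215
P(M+2) = 3 × 0.478^2 × 0.522^1 = 0.357806
P(M+4) = 3 × 0.478^1 × 0.522^2 = 0.390742
P(M+6) = 0.522^3 = 0.142237
The M+4 peak is largest (0.390742); scaling to 100 gives 27.95 : 91.57 : 100.00 : 36.40.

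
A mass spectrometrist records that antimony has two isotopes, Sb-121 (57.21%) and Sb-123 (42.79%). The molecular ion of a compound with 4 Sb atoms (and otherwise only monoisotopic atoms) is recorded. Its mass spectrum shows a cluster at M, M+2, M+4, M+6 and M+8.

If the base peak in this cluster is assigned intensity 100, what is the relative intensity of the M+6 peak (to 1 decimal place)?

(0.5721 + 0.4279)^4 gives M 0.1071, M+2 0.3205, M+4 0.3596, M+6 0.1793, M+8 0.0335; the largest is M+4.
P(M+4) = C(4,2) × 0.5721^2 × 0.4279^2 = 6 × 0.32729841 × 0.18309841 = 0.359567 (base)
P(M+6) = C(4,3) × 0.5721^1 × 0.4279^3 = 4 × 0.5721 × 0.07834781 = 0.179291
Relative intensity = 0.179291 / 0.359567 × 100 = 49.9

49.9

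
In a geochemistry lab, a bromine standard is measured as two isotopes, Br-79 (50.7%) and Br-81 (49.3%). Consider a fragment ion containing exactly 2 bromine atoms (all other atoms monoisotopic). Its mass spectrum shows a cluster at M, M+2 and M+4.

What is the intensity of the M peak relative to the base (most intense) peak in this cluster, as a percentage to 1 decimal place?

Term probabilities: M 0.2570, M+2 0.4999, M+4 0.2430. Base peak = M+2.
P(M+2) = C(2,1) × 0.507^1 × 0.493^1 = 2 × 0.5070 × 0.4930 = 0.499902 (base)
P(M) = C(2,0) × 0.507^2 × 0.493^0 = 1 × 0.257049 × 1.0000 = 0.257049
Relative intensity = 0.257049 / 0.499902 × 100 = 51.4

51.4%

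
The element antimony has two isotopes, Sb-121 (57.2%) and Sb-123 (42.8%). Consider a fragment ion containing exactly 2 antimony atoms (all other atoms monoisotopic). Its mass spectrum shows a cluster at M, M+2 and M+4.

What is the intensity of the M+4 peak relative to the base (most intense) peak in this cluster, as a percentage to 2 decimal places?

37.41%

Term probabilities: M 0.3272, M+2 0.4896, M+4 0.1832. Base peak = M+2.
P(M+2) = C(2,1) × 0.572^1 × 0.428^1 = 2 × 0.5720 × 0.4280 = 0.489632 (base)
P(M+4) = C(2,2) × 0.572^0 × 0.428^2 = 1 × 1.0000 × 0.183184 = 0.183184
Relative intensity = 0.183184 / 0.489632 × 100 = 37.41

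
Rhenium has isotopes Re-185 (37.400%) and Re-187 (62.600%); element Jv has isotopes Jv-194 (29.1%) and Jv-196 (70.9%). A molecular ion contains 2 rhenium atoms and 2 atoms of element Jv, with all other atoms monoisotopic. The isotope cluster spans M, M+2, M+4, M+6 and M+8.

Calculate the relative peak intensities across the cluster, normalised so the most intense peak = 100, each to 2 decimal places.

2.98 : 24.52 : 74.72 : 100.00 : 49.61

Rhenium pattern (n=2): 0.139876 : 0.468248 : 0.391876
Element Jv pattern (n=2): 0.084681 : 0.412638 : 0.502681
Convolve the two distributions (both contribute in 2-u steps):
  M: 0.139876×0.084681 = 0.011845
  M+2: 0.139876×0.412638 + 0.468248×0.084681 = 0.097370
  M+4: 0.139876×0.502681 + 0.468248×0.412638 + 0.391876×0.084681 = 0.296714
  M+6: 0.468248×0.502681 + 0.391876×0.412638 = 0.397082
  M+8: 0.391876×0.502681 = 0.196989
Scale to base peak (0.397082) = 100: 2.98 : 24.52 : 74.72 : 100.00 : 49.61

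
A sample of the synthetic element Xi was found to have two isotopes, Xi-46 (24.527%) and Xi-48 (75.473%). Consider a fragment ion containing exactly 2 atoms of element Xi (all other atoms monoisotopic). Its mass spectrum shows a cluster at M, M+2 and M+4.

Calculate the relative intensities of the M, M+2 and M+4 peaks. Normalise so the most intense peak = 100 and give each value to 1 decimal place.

10.6 : 65.0 : 100.0

The 2 Xi atoms are independent, so intensities follow the terms of (0.24527 + 0.75473)^2.
P(M) = 0.24527^2 = 0.060157
P(M+2) = 2 × 0.24527^1 × 0.75473^1 = 0.370225
P(M+4) = 0.75473^2 = 0.569617
The M+4 peak is largest (0.569617); scaling to 100 gives 10.6 : 65.0 : 100.0.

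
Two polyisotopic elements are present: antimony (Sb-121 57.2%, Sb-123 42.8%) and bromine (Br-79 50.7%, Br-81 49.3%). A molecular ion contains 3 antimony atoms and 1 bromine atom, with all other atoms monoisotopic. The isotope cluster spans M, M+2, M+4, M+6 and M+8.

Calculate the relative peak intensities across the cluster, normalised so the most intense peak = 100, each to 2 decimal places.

25.89 : 83.29 : 100.00 : 53.13 : 10.55

Antimony pattern (n=3): 0.18714925 : 0.42010426 : 0.31434374 : 0.07840275
Bromine pattern (n=1): 0.5070 : 0.4930
Convolve the two distributions (both contribute in 2-u steps):
  M: 0.18714925×0.5070 = 0.094885
  M+2: 0.18714925×0.4930 + 0.42010426×0.5070 = 0.305257
  M+4: 0.42010426×0.4930 + 0.31434374×0.5070 = 0.366484
  M+6: 0.31434374×0.4930 + 0.07840275×0.5070 = 0.194722
  M+8: 0.07840275×0.4930 = 0.038653
Scale to base peak (0.366484) = 100: 25.89 : 83.29 : 100.00 : 53.13 : 10.55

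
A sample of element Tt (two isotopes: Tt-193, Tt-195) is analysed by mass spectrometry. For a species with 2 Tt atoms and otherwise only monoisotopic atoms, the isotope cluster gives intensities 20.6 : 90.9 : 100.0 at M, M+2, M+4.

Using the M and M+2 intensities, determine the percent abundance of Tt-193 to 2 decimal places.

31.19%

Let p = fractional abundance of Tt-193. I(M+2)/I(M) = [C(2,1)·p^1·(1−p)] / p^2 = 2·(1−p)/p = 90.9/20.6 = 4.4126
(1−p)/p = 4.4126/2 = 2.2063  ⇒  p = 1/(1 + 2.2063) = 0.3119
Tt-193: 31.19%, Tt-195: 68.81%.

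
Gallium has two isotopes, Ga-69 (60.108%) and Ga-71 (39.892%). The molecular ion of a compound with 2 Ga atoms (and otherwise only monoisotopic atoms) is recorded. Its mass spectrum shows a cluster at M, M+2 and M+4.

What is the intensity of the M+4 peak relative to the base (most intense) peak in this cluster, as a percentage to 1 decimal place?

Binomial terms of (0.60108 + 0.39892)^2: M 0.3613, M+2 0.4796, M+4 0.1591 → M+2 is the base peak.
P(M+2) = C(2,1) × 0.60108^1 × 0.39892^1 = 2 × 0.60108 × 0.39892 = 0.479566 (base)
P(M+4) = C(2,2) × 0.60108^0 × 0.39892^2 = 1 × 1.0000 × 0.15913717 = 0.159137
Relative intensity = 0.159137 / 0.479566 × 100 = 33.2

33.2%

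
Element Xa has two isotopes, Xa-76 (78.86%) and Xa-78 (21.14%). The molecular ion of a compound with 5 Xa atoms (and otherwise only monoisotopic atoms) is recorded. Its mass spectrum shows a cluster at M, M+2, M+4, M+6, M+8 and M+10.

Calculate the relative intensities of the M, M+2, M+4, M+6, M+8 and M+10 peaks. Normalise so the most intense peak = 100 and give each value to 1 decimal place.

74.6 : 100.0 : 53.6 : 14.4 : 1.9 : 0.1

Expanding (0.7886 + 0.2114)^5:
P(M) = 0.7886^5 = 0.304989
P(M+2) = 5 × 0.7886^4 × 0.2114^1 = 0.408792
P(M+4) = 10 × 0.7886^3 × 0.2114^2 = 0.219170
P(M+6) = 10 × 0.7886^2 × 0.2114^3 = 0.058753
P(M+8) = 5 × 0.7886^1 × 0.2114^4 = 0.007875
P(M+10) = 0.2114^5 = 0.000422
The M+2 peak is largest (0.408792); scaling to 100 gives 74.6 : 100.0 : 53.6 : 14.4 : 1.9 : 0.1.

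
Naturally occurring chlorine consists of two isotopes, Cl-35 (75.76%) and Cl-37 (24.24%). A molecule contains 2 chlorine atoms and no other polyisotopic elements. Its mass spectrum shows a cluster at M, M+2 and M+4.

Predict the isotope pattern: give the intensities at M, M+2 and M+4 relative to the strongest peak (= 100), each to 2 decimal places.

Each Cl atom is independently Cl-35 (p = 0.7576) or Cl-37 (q = 0.2424); the cluster is the binomial expansion (p + q)^2.
P(M) = 0.7576^2 = 0.573958
P(M+2) = 2 × 0.7576^1 × 0.2424^1 = 0.367284
P(M+4) = 0.2424^2 = 0.058758
The M peak is largest (0.573958); scaling to 100 gives 100.00 : 63.99 : 10.24.

100.00 : 63.99 : 10.24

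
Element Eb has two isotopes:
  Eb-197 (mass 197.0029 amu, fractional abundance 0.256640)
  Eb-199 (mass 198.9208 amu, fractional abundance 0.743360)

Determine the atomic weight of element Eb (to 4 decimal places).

198.4286 amu

Weight each isotope mass by its fractional abundance: 0.256640 × 197.0029 + 0.743360 × 198.9208
= 50.55882 + 147.86977 = 198.42859 amu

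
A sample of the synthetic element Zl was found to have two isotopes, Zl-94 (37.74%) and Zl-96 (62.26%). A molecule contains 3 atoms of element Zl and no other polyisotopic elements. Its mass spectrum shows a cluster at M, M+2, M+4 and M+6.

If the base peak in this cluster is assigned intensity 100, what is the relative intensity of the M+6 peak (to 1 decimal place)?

Binomial terms of (0.3774 + 0.6226)^3: M 0.0538, M+2 0.2660, M+4 0.4389, M+6 0.2413 → M+4 is the base peak.
P(M+4) = C(3,2) × 0.3774^1 × 0.6226^2 = 3 × 0.3774 × 0.38763076 = 0.438876 (base)
P(M+6) = C(3,3) × 0.3774^0 × 0.6226^3 = 1 × 1.0000 × 0.24133891 = 0.241339
Relative intensity = 0.241339 / 0.438876 × 100 = 55.0

55.0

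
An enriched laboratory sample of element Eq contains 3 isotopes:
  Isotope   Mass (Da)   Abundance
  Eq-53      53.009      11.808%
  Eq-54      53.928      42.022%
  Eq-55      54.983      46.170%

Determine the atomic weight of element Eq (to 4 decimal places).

54.3066 Da

Ar = Σ fᵢ·mᵢ = 0.11808 × 53.009 + 0.42022 × 53.928 + 0.46170 × 54.983
= 6.25930 + 22.66162 + 25.38565 = 54.30657 Da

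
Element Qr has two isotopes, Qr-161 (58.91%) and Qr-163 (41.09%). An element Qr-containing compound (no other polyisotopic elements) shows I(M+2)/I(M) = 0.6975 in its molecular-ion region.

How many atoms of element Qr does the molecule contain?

1

For n independent Qr atoms, I(M+2)/I(M) = n · (abundance Qr-163) / (abundance Qr-161) = n · 0.4109/0.5891.
n = 0.6975 × 0.5891/0.4109 = 1.00 ≈ 1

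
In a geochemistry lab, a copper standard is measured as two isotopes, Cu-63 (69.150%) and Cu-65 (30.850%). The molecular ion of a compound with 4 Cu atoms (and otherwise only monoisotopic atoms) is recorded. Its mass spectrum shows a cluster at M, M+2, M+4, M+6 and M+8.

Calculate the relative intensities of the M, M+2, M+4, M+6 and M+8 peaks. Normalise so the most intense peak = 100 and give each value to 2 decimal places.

56.04 : 100.00 : 66.92 : 19.90 : 2.22

Each Cu atom is independently Cu-63 (p = 0.69150) or Cu-65 (q = 0.30850); the cluster is the binomial expansion (p + q)^4.
P(M) = 0.69150^4 = 0.228649
P(M+2) = 4 × 0.69150^3 × 0.30850^1 = 0.408030
P(M+4) = 6 × 0.69150^2 × 0.30850^2 = 0.273052
P(M+6) = 4 × 0.69150^1 × 0.30850^3 = 0.081212
P(M+8) = 0.30850^4 = 0.009058
The M+2 peak is largest (0.408030); scaling to 100 gives 56.04 : 100.00 : 66.92 : 19.90 : 2.22.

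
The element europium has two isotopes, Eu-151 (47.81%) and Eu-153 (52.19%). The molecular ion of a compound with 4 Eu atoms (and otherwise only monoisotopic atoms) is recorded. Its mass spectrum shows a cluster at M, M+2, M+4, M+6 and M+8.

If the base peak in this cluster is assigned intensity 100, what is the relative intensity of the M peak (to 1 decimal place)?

Term probabilities: M 0.0522, M+2 0.2281, M+4 0.3736, M+6 0.2719, M+8 0.0742. Base peak = M+4.
P(M+4) = C(4,2) × 0.4781^2 × 0.5219^2 = 6 × 0.22857961 × 0.27237961 = 0.373563 (base)
P(M) = C(4,0) × 0.4781^4 × 0.5219^0 = 1 × 0.05224864 × 1.0000 = 0.052249
Relative intensity = 0.052249 / 0.373563 × 100 = 14.0

14.0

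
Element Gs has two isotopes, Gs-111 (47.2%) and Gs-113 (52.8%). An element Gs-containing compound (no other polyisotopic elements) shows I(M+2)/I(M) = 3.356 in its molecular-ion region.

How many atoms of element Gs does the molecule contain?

3

For n independent Gs atoms, I(M+2)/I(M) = n · (abundance Gs-113) / (abundance Gs-111) = n · 0.528/0.472.
n = 3.356 × 0.472/0.528 = 3.00 ≈ 3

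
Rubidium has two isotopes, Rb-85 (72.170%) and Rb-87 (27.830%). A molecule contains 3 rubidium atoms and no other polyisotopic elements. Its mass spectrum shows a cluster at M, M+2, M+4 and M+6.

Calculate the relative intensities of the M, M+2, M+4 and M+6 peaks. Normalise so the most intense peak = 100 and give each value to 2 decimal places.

86.44 : 100.00 : 38.56 : 4.96

Each Rb atom is independently Rb-85 (p = 0.72170) or Rb-87 (q = 0.27830); the cluster is the binomial expansion (p + q)^3.
P(M) = 0.72170^3 = 0.375898
P(M+2) = 3 × 0.72170^2 × 0.27830^1 = 0.434858
P(M+4) = 3 × 0.72170^1 × 0.27830^2 = 0.167689
P(M+6) = 0.27830^3 = 0.021555
The M+2 peak is largest (0.434858); scaling to 100 gives 86.44 : 100.00 : 38.56 : 4.96.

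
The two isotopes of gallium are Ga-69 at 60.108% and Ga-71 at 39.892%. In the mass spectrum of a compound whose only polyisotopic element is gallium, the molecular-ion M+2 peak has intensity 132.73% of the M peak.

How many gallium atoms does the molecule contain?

With n Ga atoms, P(M+2)/P(M) = C(n,1)·p^(n−1)q / p^n = n·q/p = n · 0.39892/0.60108.
n = 1.3273 × 0.60108/0.39892 = 2.00 ≈ 2

2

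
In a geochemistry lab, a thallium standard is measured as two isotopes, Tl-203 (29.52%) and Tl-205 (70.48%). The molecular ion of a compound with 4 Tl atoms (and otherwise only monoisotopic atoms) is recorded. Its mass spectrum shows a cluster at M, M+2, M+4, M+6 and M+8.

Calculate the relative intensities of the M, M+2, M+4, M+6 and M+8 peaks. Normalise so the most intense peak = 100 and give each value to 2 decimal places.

1.84 : 17.54 : 62.83 : 100.00 : 59.69

Expanding (0.2952 + 0.7048)^4:
P(M) = 0.2952^4 = 0.007594
P(M+2) = 4 × 0.2952^3 × 0.7048^1 = 0.072523
P(M+4) = 6 × 0.2952^2 × 0.7048^2 = 0.259726
P(M+6) = 4 × 0.2952^1 × 0.7048^3 = 0.413403
P(M+8) = 0.7048^4 = 0.246754
The M+6 peak is largest (0.413403); scaling to 100 gives 1.84 : 17.54 : 62.83 : 100.00 : 59.69.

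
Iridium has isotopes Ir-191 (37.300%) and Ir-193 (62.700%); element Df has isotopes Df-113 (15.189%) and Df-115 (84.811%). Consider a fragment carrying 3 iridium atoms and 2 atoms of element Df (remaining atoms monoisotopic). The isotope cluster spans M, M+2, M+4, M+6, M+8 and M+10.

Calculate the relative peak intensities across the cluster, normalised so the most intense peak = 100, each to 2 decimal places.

Iridium pattern (n=3): 0.05189512 : 0.26170165 : 0.43991135 : 0.24649188
Element Df pattern (n=2): 0.02307057 : 0.25763886 : 0.71929057
Convolve the two distributions (both contribute in 2-u steps):
  M: 0.05189512×0.02307057 = 0.001197
  M+2: 0.05189512×0.25763886 + 0.26170165×0.02307057 = 0.019408
  M+4: 0.05189512×0.71929057 + 0.26170165×0.25763886 + 0.43991135×0.02307057 = 0.114901
  M+6: 0.26170165×0.71929057 + 0.43991135×0.25763886 + 0.24649188×0.02307057 = 0.307264
  M+8: 0.43991135×0.71929057 + 0.24649188×0.25763886 = 0.379930
  M+10: 0.24649188×0.71929057 = 0.177299
Scale to base peak (0.379930) = 100: 0.32 : 5.11 : 30.24 : 80.87 : 100.00 : 46.67

0.32 : 5.11 : 30.24 : 80.87 : 100.00 : 46.67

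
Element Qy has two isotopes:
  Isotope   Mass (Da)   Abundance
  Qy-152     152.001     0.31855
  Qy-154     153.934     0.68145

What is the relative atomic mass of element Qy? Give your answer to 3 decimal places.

The abundance-weighted mean is 0.31855 × 152.001 + 0.68145 × 153.934
= 48.4199 + 104.8983 = 153.3182 Da

153.318 Da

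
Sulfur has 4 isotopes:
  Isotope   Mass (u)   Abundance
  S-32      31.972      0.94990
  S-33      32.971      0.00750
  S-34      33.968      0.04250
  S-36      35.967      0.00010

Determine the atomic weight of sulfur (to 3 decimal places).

32.065 u

The abundance-weighted mean is 0.94990 × 31.972 + 0.00750 × 32.971 + 0.04250 × 33.968 + 0.00010 × 35.967
= 30.3702 + 0.2473 + 1.4436 + 0.0036 = 32.0647 u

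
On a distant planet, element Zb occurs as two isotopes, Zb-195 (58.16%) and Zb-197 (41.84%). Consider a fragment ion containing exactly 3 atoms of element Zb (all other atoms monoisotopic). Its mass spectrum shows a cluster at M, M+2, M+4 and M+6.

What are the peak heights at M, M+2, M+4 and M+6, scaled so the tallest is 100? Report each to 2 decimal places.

46.34 : 100.00 : 71.94 : 17.25

The 3 Zb atoms are independent, so intensities follow the terms of (0.5816 + 0.4184)^3.
P(M) = 0.5816^3 = 0.196731
P(M+2) = 3 × 0.5816^2 × 0.4184^1 = 0.424582
P(M+4) = 3 × 0.5816^1 × 0.4184^2 = 0.305442
P(M+6) = 0.4184^3 = 0.073245
The M+2 peak is largest (0.424582); scaling to 100 gives 46.34 : 100.00 : 71.94 : 17.25.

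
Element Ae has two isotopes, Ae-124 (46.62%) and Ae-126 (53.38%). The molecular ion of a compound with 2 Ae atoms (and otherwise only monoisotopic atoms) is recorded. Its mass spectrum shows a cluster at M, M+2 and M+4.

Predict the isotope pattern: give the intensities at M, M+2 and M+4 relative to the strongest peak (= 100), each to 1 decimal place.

43.7 : 100.0 : 57.3

Expanding (0.4662 + 0.5338)^2:
P(M) = 0.4662^2 = 0.217342
P(M+2) = 2 × 0.4662^1 × 0.5338^1 = 0.497715
P(M+4) = 0.5338^2 = 0.284942
The M+2 peak is largest (0.497715); scaling to 100 gives 43.7 : 100.0 : 57.3.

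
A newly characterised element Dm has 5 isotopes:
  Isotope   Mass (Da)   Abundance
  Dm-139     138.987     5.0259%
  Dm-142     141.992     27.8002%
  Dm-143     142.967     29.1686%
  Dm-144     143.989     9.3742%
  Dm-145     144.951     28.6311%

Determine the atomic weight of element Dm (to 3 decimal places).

The abundance-weighted mean is 0.050259 × 138.987 + 0.278002 × 141.992 + 0.291686 × 142.967 + 0.093742 × 143.989 + 0.286311 × 144.951
= 6.9853 + 39.4741 + 41.7015 + 13.4978 + 41.5011 = 143.1598 Da

143.160 Da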